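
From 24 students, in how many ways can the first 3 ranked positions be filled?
P(24,3) = 24!/(24-3)! = 12144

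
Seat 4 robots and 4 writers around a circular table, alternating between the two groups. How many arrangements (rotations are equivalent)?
Fix one of the robots: (4-1)! ways for the remaining robots, × 4! ways for the writers = 6 × 24 = 144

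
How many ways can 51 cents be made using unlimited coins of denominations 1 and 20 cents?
Coefficient of x^51 in 1/(1-x^1) · 1/(1-x^20). Use j coins of 20 for j = 0..⌊51/20⌋ = 2, the rest in 1s: 2 + 1 = 3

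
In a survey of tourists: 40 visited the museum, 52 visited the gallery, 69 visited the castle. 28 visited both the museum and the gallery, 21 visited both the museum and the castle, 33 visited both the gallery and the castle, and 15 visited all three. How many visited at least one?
|A∪B∪C| = 40+52+69-28-21-33+15 = 94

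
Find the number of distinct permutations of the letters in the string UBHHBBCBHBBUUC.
14! / (3! × 6! × 3! × 2!) = 1681680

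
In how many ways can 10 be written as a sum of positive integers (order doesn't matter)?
Pentagonal recurrence p(n) = p(n-1) + p(n-2) - p(n-5) - p(n-7) + p(n-12) + p(n-15) - ... gives p(0..9) = 1, 1, 2, 3, 5, 7, 11, 15, 22, 30. p(10) = p(9) + p(8) - p(5) - p(3) = 30 + 22 - 7 - 3 = 42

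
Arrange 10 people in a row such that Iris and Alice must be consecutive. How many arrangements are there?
Treat the 2 as one block: (10-2+1)! × 2! = 362880 × 2 = 725760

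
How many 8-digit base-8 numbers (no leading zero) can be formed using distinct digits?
First digit: 7 choices (nonzero). Then descending: 7 × 7 × 6 × 5 × 4 × 3 × 2 × 1 = 35280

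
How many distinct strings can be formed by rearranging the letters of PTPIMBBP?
8! / (2! × 1! × 1! × 1! × 3!) = 3360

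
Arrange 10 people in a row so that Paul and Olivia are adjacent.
Treat as block: (10-1)! × 2! = 362880 × 2 = 725760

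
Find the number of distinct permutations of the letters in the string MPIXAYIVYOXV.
12! / (2! × 2! × 1! × 2! × 1! × 2! × 1! × 1!) = 29937600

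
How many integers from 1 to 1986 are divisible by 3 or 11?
⌊1986/3⌋ + ⌊1986/11⌋ - ⌊1986/33⌋ = 662 + 180 - 60 = 782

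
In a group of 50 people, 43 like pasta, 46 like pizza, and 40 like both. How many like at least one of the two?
|A∪B| = |A| + |B| - |A∩B| = 43 + 46 - 40 = 49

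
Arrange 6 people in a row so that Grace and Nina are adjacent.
Treat as block: (6-1)! × 2! = 120 × 2 = 240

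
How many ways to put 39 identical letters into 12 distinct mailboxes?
C(39+12-1, 12-1) = C(50, 11) = 37353738800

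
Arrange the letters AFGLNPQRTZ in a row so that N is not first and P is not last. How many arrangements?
By inclusion-exclusion: 10! - 2×(10-1)! + (10-2)! = 3628800 - 725760 + 40320 = 2943360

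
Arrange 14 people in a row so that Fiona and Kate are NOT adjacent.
Total - adjacent = 14! - (14-1)!×2 = 87178291200 - 12454041600 = 74724249600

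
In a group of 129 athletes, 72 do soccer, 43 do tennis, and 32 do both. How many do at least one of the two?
|A∪B| = |A| + |B| - |A∩B| = 72 + 43 - 32 = 83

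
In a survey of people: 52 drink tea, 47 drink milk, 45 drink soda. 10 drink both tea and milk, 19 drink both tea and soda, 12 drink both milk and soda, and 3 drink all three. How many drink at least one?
|A∪B∪C| = 52+47+45-10-19-12+3 = 106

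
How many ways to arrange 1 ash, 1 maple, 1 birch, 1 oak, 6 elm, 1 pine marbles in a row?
11! / (1! × 1! × 1! × 1! × 6! × 1!) = 55440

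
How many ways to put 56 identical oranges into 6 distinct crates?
C(56+6-1, 6-1) = C(61, 5) = 5949147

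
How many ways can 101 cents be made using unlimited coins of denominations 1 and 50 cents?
Coefficient of x^101 in 1/(1-x^1) · 1/(1-x^50). Use j coins of 50 for j = 0..⌊101/50⌋ = 2, the rest in 1s: 2 + 1 = 3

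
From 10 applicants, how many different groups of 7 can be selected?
C(10,7) = 10!/(7!×3!) = 120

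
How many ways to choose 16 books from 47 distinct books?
C(47,16) = 47!/(16!×31!) = 1503232609098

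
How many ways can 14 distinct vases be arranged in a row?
14! = 87178291200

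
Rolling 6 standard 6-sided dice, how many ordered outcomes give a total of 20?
Coefficient of x^20 in (x + x² + ... + x^6)^6. By inclusion-exclusion on dice exceeding 6: Σ_j (-1)^j C(6,j)·C(20-1-6j, 5) = C(6,0)·C(19,5) - C(6,1)·C(13,5) + C(6,2)·C(7,5) = 1·11628 - 6·1287 + 15·21 = 4221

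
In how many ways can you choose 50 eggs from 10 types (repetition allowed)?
C(50+10-1, 10-1) = C(59, 9) = 12565671261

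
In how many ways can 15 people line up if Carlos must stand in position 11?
Fix one position: (15-1)! = 87178291200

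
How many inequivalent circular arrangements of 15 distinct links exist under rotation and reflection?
(15-1)!/2 = 87178291200/2 = 43589145600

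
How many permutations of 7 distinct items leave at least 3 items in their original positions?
Exactly j fixed points: C(7,j)·!(7-j); sum over j ≥ 3 (derangement numbers via !m = (m-1)·(!(m-1) + !(m-2)): !0..!4 = 1, 0, 1, 2, 9). Σ_{j=3}^{7} C(7,j)·!(7-j) = C(7,3)·!4 + C(7,4)·!3 + C(7,5)·!2 + C(7,6)·!1 + C(7,7)·!0 = 35·9 + 35·2 + 21·1 + 7·0 + 1·1 = 407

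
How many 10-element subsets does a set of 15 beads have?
C(15,10) = 15!/(10!×5!) = 3003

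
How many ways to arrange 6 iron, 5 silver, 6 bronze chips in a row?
17! / (6! × 5! × 6!) = 5717712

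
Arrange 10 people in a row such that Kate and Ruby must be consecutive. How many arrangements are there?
Treat the 2 as one block: (10-2+1)! × 2! = 362880 × 2 = 725760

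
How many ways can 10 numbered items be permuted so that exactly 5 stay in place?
Choose the 5 fixed points C(10,5) = 252, derange the rest: !5 = Σ_{j=0}^{5} (-1)^j·5!/j! = 120 - 120 + 60 - 20 + 5 - 1 = 44. Product = 252 × 44 = 11088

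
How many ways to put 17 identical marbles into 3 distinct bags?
C(17+3-1, 3-1) = C(19, 2) = 171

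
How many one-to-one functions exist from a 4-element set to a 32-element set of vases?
P(32,4) = 32!/(32-4)! = 863040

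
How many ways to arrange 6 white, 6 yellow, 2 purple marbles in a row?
14! / (6! × 6! × 2!) = 84084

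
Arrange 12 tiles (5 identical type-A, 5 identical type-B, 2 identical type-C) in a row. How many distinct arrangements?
12! / (5! × 5! × 2!) = 16632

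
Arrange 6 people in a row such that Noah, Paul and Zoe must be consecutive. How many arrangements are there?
Treat the 3 as one block: (6-3+1)! × 3! = 24 × 6 = 144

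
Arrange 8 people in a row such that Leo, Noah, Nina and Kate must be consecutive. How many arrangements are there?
Treat the 4 as one block: (8-4+1)! × 4! = 120 × 24 = 2880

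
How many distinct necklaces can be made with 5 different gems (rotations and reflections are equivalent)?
(5-1)!/2 = 24/2 = 12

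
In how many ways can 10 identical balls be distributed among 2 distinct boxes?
C(10+2-1, 2-1) = C(11, 1) = 11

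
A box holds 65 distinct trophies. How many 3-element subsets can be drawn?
C(65,3) = 65!/(3!×62!) = 43680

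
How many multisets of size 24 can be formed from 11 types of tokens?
C(24+11-1, 11-1) = C(34, 10) = 131128140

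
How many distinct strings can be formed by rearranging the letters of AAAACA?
6! / (1! × 5!) = 6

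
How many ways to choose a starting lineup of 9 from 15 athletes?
C(15,9) = 15!/(9!×6!) = 5005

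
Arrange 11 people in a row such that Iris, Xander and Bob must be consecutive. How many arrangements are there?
Treat the 3 as one block: (11-3+1)! × 3! = 362880 × 6 = 2177280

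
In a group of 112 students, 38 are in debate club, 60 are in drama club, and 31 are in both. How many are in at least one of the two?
|A∪B| = |A| + |B| - |A∩B| = 38 + 60 - 31 = 67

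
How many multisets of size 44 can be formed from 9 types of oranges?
C(44+9-1, 9-1) = C(52, 8) = 752538150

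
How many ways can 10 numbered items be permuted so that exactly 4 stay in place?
Choose the 4 fixed points C(10,4) = 210, derange the rest: !6 = Σ_{j=0}^{6} (-1)^j·6!/j! = 720 - 720 + 360 - 120 + 30 - 6 + 1 = 265. Product = 210 × 265 = 55650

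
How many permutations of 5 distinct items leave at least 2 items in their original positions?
Exactly j fixed points: C(5,j)·!(5-j); sum over j ≥ 2 (derangement numbers via !m = (m-1)·(!(m-1) + !(m-2)): !0..!3 = 1, 0, 1, 2). Σ_{j=2}^{5} C(5,j)·!(5-j) = C(5,2)·!3 + C(5,3)·!2 + C(5,4)·!1 + C(5,5)·!0 = 10·2 + 10·1 + 5·0 + 1·1 = 31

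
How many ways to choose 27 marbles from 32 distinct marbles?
C(32,27) = 32!/(27!×5!) = 201376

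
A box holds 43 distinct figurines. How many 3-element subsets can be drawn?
C(43,3) = 43!/(3!×40!) = 12341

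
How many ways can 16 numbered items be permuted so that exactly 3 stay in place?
Choose the 3 fixed points C(16,3) = 560, derange the rest: !13 = Σ_{j=0}^{13} (-1)^j·13!/j! = 6227020800 - 6227020800 + 3113510400 - 1037836800 + 259459200 - 51891840 + 8648640 - 1235520 + 154440 - 17160 + 1716 - 156 + 13 - 1 = 2290792932. Product = 560 × 2290792932 = 1282844041920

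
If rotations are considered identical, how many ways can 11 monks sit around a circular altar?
Circular: fix one position, arrange the rest. (11-1)! = 3628800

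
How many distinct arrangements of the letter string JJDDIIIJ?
8! / (3! × 2! × 3!) = 560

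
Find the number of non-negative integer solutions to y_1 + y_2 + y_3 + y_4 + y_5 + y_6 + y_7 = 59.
C(59+7-1, 7-1) = C(65, 6) = 82598880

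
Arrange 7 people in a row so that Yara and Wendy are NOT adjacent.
Total - adjacent = 7! - (7-1)!×2 = 5040 - 1440 = 3600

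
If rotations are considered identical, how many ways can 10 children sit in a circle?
Circular: fix one position, arrange the rest. (10-1)! = 362880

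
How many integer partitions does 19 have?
Pentagonal recurrence p(n) = p(n-1) + p(n-2) - p(n-5) - p(n-7) + p(n-12) + p(n-15) - ... gives p(0..18) = 1, 1, 2, 3, 5, 7, 11, 15, 22, 30, 42, 56, 77, 101, 135, 176, 231, 297, 385. p(19) = p(18) + p(17) - p(14) - p(12) + p(7) + p(4) = 385 + 297 - 135 - 77 + 15 + 5 = 490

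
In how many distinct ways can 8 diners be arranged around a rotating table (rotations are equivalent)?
Circular: fix one position, arrange the rest. (8-1)! = 5040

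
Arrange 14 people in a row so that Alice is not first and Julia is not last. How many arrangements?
By inclusion-exclusion: 14! - 2×(14-1)! + (14-2)! = 87178291200 - 12454041600 + 479001600 = 75203251200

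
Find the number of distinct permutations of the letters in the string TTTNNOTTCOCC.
12! / (2! × 5! × 2! × 3!) = 166320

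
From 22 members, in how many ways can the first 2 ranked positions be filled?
P(22,2) = 22!/(22-2)! = 462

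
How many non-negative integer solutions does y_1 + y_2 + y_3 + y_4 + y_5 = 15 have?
C(15+5-1, 5-1) = C(19, 4) = 3876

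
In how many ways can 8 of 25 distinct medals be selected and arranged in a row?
P(25,8) = 25!/(25-8)! = 43609104000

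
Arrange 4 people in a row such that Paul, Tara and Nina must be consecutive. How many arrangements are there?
Treat the 3 as one block: (4-3+1)! × 3! = 2 × 6 = 12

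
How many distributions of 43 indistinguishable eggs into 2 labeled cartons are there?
C(43+2-1, 2-1) = C(44, 1) = 44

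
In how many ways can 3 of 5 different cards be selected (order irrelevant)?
C(5,3) = 5!/(3!×2!) = 10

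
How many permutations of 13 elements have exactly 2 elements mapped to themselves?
Choose the 2 fixed points C(13,2) = 78, derange the rest: !11 = Σ_{j=0}^{11} (-1)^j·11!/j! = 39916800 - 39916800 + 19958400 - 6652800 + 1663200 - 332640 + 55440 - 7920 + 990 - 110 + 11 - 1 = 14684570. Product = 78 × 14684570 = 1145396460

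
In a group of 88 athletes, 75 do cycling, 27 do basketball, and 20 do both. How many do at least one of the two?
|A∪B| = |A| + |B| - |A∩B| = 75 + 27 - 20 = 82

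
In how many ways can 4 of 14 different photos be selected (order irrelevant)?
C(14,4) = 14!/(4!×10!) = 1001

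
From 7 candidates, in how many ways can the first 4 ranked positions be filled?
P(7,4) = 7!/(7-4)! = 840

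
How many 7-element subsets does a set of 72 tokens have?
C(72,7) = 72!/(7!×65!) = 1473109704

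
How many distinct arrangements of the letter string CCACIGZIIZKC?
12! / (2! × 3! × 1! × 1! × 1! × 4!) = 1663200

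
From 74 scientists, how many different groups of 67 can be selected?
C(74,67) = 74!/(67!×7!) = 1799579064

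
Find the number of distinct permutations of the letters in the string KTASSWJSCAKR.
12! / (1! × 1! × 1! × 3! × 2! × 1! × 2! × 1!) = 19958400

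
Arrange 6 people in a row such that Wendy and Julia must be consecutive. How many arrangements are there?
Treat the 2 as one block: (6-2+1)! × 2! = 120 × 2 = 240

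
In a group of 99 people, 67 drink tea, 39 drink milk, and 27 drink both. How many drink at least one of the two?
|A∪B| = |A| + |B| - |A∩B| = 67 + 39 - 27 = 79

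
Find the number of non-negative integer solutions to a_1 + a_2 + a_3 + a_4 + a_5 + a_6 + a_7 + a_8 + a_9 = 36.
C(36+9-1, 9-1) = C(44, 8) = 177232627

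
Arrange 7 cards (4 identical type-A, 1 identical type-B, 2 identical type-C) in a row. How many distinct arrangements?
7! / (4! × 1! × 2!) = 105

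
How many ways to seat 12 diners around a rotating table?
Circular: fix one position, arrange the rest. (12-1)! = 39916800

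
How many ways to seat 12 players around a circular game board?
Circular: fix one position, arrange the rest. (12-1)! = 39916800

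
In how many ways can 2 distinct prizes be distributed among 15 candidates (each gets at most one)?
P(15,2) = 15!/(15-2)! = 210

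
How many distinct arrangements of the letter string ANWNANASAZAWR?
13! / (1! × 1! × 3! × 2! × 1! × 5!) = 4324320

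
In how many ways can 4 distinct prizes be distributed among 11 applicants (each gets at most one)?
P(11,4) = 11!/(11-4)! = 7920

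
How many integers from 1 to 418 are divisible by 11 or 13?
⌊418/11⌋ + ⌊418/13⌋ - ⌊418/143⌋ = 38 + 32 - 2 = 68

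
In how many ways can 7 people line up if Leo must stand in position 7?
Fix one position: (7-1)! = 720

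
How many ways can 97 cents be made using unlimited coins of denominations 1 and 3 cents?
Coefficient of x^97 in 1/(1-x^1) · 1/(1-x^3). Use j coins of 3 for j = 0..⌊97/3⌋ = 32, the rest in 1s: 32 + 1 = 33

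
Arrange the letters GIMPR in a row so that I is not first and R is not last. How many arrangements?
By inclusion-exclusion: 5! - 2×(5-1)! + (5-2)! = 120 - 48 + 6 = 78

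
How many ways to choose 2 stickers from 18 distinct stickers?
C(18,2) = 18!/(2!×16!) = 153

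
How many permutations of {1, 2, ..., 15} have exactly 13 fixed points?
Choose the 13 fixed points C(15,13) = 105, derange the rest: !2 = Σ_{j=0}^{2} (-1)^j·2!/j! = 2 - 2 + 1 = 1. Product = 105 × 1 = 105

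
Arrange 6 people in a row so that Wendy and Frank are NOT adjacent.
Total - adjacent = 6! - (6-1)!×2 = 720 - 240 = 480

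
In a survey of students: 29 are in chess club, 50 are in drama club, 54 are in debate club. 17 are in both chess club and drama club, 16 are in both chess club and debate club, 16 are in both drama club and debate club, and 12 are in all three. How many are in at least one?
|A∪B∪C| = 29+50+54-17-16-16+12 = 96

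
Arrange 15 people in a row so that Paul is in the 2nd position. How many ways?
Fix one position: (15-1)! = 87178291200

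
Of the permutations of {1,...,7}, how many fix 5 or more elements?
Exactly j fixed points: C(7,j)·!(7-j); sum over j ≥ 5 (derangement numbers via !m = (m-1)·(!(m-1) + !(m-2)): !0..!2 = 1, 0, 1). Σ_{j=5}^{7} C(7,j)·!(7-j) = C(7,5)·!2 + C(7,6)·!1 + C(7,7)·!0 = 21·1 + 7·0 + 1·1 = 22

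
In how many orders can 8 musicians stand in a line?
8! = 40320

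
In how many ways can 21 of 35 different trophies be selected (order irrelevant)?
C(35,21) = 35!/(21!×14!) = 2319959400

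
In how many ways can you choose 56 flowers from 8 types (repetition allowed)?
C(56+8-1, 8-1) = C(63, 7) = 553270671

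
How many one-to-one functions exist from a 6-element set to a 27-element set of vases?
P(27,6) = 27!/(27-6)! = 213127200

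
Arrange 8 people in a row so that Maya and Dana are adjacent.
Treat as block: (8-1)! × 2! = 5040 × 2 = 10080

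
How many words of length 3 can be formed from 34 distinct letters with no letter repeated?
P(34,3) = 34!/(34-3)! = 35904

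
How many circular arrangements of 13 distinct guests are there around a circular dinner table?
Circular: fix one position, arrange the rest. (13-1)! = 479001600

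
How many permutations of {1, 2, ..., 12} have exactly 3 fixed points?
Choose the 3 fixed points C(12,3) = 220, derange the rest: !9 = Σ_{j=0}^{9} (-1)^j·9!/j! = 362880 - 362880 + 181440 - 60480 + 15120 - 3024 + 504 - 72 + 9 - 1 = 133496. Product = 220 × 133496 = 29369120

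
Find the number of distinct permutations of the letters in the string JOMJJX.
6! / (3! × 1! × 1! × 1!) = 120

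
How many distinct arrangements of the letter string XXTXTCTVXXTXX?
13! / (1! × 4! × 1! × 7!) = 51480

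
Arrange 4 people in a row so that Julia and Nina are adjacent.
Treat as block: (4-1)! × 2! = 6 × 2 = 12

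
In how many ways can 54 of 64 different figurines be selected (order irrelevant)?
C(64,54) = 64!/(54!×10!) = 151473214816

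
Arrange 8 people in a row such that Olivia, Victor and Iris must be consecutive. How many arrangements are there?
Treat the 3 as one block: (8-3+1)! × 3! = 720 × 6 = 4320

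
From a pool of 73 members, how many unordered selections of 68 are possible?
C(73,68) = 73!/(68!×5!) = 15020334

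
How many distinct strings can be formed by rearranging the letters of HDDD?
4! / (3! × 1!) = 4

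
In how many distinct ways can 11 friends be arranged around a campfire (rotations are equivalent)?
Circular: fix one position, arrange the rest. (11-1)! = 3628800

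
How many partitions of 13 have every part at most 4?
Let r_j(i) = number of partitions of i into parts ≤ j, for i = 0..13. r_1(i) = 1 for all i; r_j(i) = r_{j-1}(i) + r_j(i-j). Rows j = 2..4: ≤2: 1 1 2 2 3 3 4 4 5 5 6 6 7 7; ≤3: 1 1 2 3 4 5 7 8 10 12 14 16 19 21; ≤4: 1 1 2 3 5 6 9 11 15 18 23 27 34 39. r_4(13) = 39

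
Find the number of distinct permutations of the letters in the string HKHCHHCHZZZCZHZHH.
17! / (3! × 8! × 1! × 5!) = 12252240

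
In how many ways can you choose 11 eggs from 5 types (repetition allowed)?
C(11+5-1, 5-1) = C(15, 4) = 1365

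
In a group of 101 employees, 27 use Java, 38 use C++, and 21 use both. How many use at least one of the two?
|A∪B| = |A| + |B| - |A∩B| = 27 + 38 - 21 = 44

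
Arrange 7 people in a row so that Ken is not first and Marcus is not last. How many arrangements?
By inclusion-exclusion: 7! - 2×(7-1)! + (7-2)! = 5040 - 1440 + 120 = 3720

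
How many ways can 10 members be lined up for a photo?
10! = 3628800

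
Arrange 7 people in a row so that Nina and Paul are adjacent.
Treat as block: (7-1)! × 2! = 720 × 2 = 1440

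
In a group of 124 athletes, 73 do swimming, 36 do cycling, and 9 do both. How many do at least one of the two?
|A∪B| = |A| + |B| - |A∩B| = 73 + 36 - 9 = 100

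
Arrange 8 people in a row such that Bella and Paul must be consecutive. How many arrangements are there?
Treat the 2 as one block: (8-2+1)! × 2! = 5040 × 2 = 10080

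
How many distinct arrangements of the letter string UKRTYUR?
7! / (1! × 2! × 1! × 1! × 2!) = 1260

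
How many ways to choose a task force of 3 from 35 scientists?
C(35,3) = 35!/(3!×32!) = 6545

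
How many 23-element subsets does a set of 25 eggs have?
C(25,23) = 25!/(23!×2!) = 300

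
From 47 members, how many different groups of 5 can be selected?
C(47,5) = 47!/(5!×42!) = 1533939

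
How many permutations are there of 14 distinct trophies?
14! = 87178291200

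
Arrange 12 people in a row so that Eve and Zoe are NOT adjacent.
Total - adjacent = 12! - (12-1)!×2 = 479001600 - 79833600 = 399168000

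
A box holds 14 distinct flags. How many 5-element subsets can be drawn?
C(14,5) = 14!/(5!×9!) = 2002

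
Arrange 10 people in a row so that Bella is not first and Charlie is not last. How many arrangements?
By inclusion-exclusion: 10! - 2×(10-1)! + (10-2)! = 3628800 - 725760 + 40320 = 2943360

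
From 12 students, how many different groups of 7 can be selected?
C(12,7) = 12!/(7!×5!) = 792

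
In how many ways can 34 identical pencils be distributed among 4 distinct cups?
C(34+4-1, 4-1) = C(37, 3) = 7770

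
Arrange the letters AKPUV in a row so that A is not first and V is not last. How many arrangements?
By inclusion-exclusion: 5! - 2×(5-1)! + (5-2)! = 120 - 48 + 6 = 78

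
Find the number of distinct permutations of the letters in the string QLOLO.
5! / (2! × 2! × 1!) = 30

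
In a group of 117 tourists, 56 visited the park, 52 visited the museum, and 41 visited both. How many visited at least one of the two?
|A∪B| = |A| + |B| - |A∩B| = 56 + 52 - 41 = 67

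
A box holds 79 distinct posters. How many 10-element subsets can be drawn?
C(79,10) = 79!/(10!×69!) = 1440680596355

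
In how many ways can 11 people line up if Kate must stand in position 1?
Fix one position: (11-1)! = 3628800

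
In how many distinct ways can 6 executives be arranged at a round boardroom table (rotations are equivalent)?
Circular: fix one position, arrange the rest. (6-1)! = 120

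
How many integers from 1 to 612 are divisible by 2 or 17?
⌊612/2⌋ + ⌊612/17⌋ - ⌊612/34⌋ = 306 + 36 - 18 = 324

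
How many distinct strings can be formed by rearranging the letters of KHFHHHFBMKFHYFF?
15! / (5! × 2! × 1! × 1! × 5! × 1!) = 45405360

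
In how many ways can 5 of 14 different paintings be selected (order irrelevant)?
C(14,5) = 14!/(5!×9!) = 2002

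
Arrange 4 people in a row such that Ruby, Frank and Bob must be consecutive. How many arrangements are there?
Treat the 3 as one block: (4-3+1)! × 3! = 2 × 6 = 12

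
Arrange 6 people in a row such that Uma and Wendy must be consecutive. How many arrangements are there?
Treat the 2 as one block: (6-2+1)! × 2! = 120 × 2 = 240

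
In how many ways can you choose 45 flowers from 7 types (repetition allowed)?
C(45+7-1, 7-1) = C(51, 6) = 18009460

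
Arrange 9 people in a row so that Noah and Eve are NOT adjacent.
Total - adjacent = 9! - (9-1)!×2 = 362880 - 80640 = 282240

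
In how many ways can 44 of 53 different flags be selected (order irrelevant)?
C(53,44) = 53!/(44!×9!) = 4431613550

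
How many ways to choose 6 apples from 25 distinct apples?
C(25,6) = 25!/(6!×19!) = 177100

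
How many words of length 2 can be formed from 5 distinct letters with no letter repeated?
P(5,2) = 5!/(5-2)! = 20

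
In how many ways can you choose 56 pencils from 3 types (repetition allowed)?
C(56+3-1, 3-1) = C(58, 2) = 1653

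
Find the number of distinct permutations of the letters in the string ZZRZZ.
5! / (4! × 1!) = 5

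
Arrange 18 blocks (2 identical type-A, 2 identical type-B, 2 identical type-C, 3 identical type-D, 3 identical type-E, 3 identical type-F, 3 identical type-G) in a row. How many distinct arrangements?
18! / (2! × 2! × 2! × 3! × 3! × 3! × 3!) = 617512896000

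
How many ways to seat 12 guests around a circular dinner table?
Circular: fix one position, arrange the rest. (12-1)! = 39916800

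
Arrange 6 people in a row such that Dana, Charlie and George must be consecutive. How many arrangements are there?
Treat the 3 as one block: (6-3+1)! × 3! = 24 × 6 = 144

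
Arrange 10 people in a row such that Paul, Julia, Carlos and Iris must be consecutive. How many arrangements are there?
Treat the 4 as one block: (10-4+1)! × 4! = 5040 × 24 = 120960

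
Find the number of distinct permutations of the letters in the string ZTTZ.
4! / (2! × 2!) = 6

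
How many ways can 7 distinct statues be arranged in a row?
7! = 5040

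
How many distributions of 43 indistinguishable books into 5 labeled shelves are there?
C(43+5-1, 5-1) = C(47, 4) = 178365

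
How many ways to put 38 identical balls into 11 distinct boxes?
C(38+11-1, 11-1) = C(48, 10) = 6540715896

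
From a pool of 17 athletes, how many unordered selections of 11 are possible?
C(17,11) = 17!/(11!×6!) = 12376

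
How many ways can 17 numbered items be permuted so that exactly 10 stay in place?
Choose the 10 fixed points C(17,10) = 19448, derange the rest: !7 = Σ_{j=0}^{7} (-1)^j·7!/j! = 5040 - 5040 + 2520 - 840 + 210 - 42 + 7 - 1 = 1854. Product = 19448 × 1854 = 36056592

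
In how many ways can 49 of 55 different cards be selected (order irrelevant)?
C(55,49) = 55!/(49!×6!) = 28989675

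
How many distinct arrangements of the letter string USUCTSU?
7! / (1! × 1! × 2! × 3!) = 420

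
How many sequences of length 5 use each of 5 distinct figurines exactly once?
5! = 120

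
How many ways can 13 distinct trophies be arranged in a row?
13! = 6227020800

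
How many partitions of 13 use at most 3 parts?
By conjugation, equals partitions of 13 into parts ≤ 3. Let r_j(i) = number of partitions of i into parts ≤ j, for i = 0..13. r_1(i) = 1 for all i; r_j(i) = r_{j-1}(i) + r_j(i-j). Rows j = 2..3: ≤2: 1 1 2 2 3 3 4 4 5 5 6 6 7 7; ≤3: 1 1 2 3 4 5 7 8 10 12 14 16 19 21. r_3(13) = 21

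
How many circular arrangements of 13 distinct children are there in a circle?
Circular: fix one position, arrange the rest. (13-1)! = 479001600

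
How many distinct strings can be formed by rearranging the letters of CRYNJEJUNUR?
11! / (1! × 1! × 2! × 1! × 2! × 2! × 2!) = 2494800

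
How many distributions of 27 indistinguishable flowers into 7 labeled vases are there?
C(27+7-1, 7-1) = C(33, 6) = 1107568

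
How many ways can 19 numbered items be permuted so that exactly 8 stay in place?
Choose the 8 fixed points C(19,8) = 75582, derange the rest: !11 = Σ_{j=0}^{11} (-1)^j·11!/j! = 39916800 - 39916800 + 19958400 - 6652800 + 1663200 - 332640 + 55440 - 7920 + 990 - 110 + 11 - 1 = 14684570. Product = 75582 × 14684570 = 1109889169740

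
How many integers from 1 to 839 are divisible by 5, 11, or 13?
⌊839/5⌋+⌊839/11⌋+⌊839/13⌋ - ⌊839/55⌋-⌊839/65⌋-⌊839/143⌋ + ⌊839/715⌋ = 167+76+64 - 15-12-5 + 1 = 276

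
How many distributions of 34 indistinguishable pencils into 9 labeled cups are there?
C(34+9-1, 9-1) = C(42, 8) = 118030185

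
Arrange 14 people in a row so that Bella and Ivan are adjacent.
Treat as block: (14-1)! × 2! = 6227020800 × 2 = 12454041600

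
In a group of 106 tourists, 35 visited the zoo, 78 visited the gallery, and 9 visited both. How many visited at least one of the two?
|A∪B| = |A| + |B| - |A∩B| = 35 + 78 - 9 = 104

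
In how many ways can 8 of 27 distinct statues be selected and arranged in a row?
P(27,8) = 27!/(27-8)! = 89513424000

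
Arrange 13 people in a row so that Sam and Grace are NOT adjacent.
Total - adjacent = 13! - (13-1)!×2 = 6227020800 - 958003200 = 5269017600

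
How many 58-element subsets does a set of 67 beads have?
C(67,58) = 67!/(58!×9!) = 42757703560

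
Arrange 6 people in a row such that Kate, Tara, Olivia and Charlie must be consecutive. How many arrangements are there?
Treat the 4 as one block: (6-4+1)! × 4! = 6 × 24 = 144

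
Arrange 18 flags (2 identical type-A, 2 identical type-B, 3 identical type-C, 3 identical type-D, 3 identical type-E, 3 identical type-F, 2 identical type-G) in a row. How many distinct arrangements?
18! / (2! × 2! × 3! × 3! × 3! × 3! × 2!) = 617512896000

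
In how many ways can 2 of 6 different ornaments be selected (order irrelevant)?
C(6,2) = 6!/(2!×4!) = 15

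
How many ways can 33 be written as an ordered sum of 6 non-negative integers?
C(33+6-1, 6-1) = C(38, 5) = 501942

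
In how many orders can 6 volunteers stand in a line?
6! = 720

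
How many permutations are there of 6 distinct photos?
6! = 720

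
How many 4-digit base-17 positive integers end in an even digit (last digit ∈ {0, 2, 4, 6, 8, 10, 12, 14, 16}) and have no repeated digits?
Last∈{0,2,4,6,8,10,12,14,16}. Last=0: 3360. Last nonzero: 8×15×P(15,2) = 25200. Total = 28560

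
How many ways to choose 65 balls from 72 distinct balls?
C(72,65) = 72!/(65!×7!) = 1473109704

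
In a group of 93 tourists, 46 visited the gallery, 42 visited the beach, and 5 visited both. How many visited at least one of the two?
|A∪B| = |A| + |B| - |A∩B| = 46 + 42 - 5 = 83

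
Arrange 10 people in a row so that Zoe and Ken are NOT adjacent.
Total - adjacent = 10! - (10-1)!×2 = 3628800 - 725760 = 2903040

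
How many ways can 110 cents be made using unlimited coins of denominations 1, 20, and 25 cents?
Coefficient of x^110 in 1/(1-x^1) · 1/(1-x^20) · 1/(1-x^25). Case on j = number of 25-cent coins (j = 0..4); remainder r = 110 - 25j is made from {1,20} in ⌊r/20⌋+1 ways. r = 110, 85, 60, 35, 10 → 6 + 5 + 4 + 2 + 1 = 18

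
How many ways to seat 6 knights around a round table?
Circular: fix one position, arrange the rest. (6-1)! = 120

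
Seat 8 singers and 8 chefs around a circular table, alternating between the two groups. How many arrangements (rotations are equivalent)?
Fix one of the singers: (8-1)! ways for the remaining singers, × 8! ways for the chefs = 5040 × 40320 = 203212800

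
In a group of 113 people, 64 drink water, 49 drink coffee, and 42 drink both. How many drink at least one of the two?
|A∪B| = |A| + |B| - |A∩B| = 64 + 49 - 42 = 71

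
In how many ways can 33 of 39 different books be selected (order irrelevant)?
C(39,33) = 39!/(33!×6!) = 3262623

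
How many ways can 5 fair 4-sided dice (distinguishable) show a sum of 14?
Coefficient of x^14 in (x + x² + ... + x^4)^5. By inclusion-exclusion on dice exceeding 4: Σ_j (-1)^j C(5,j)·C(14-1-4j, 4) = C(5,0)·C(13,4) - C(5,1)·C(9,4) + C(5,2)·C(5,4) = 1·715 - 5·126 + 10·5 = 135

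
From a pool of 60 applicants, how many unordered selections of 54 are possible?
C(60,54) = 60!/(54!×6!) = 50063860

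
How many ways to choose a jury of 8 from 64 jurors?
C(64,8) = 64!/(8!×56!) = 4426165368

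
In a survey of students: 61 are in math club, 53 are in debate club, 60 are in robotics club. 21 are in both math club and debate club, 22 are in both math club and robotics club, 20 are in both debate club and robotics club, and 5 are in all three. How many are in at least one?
|A∪B∪C| = 61+53+60-21-22-20+5 = 116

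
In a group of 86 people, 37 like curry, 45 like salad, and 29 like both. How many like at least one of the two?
|A∪B| = |A| + |B| - |A∩B| = 37 + 45 - 29 = 53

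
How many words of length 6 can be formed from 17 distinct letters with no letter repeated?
P(17,6) = 17!/(17-6)! = 8910720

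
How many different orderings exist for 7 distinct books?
7! = 5040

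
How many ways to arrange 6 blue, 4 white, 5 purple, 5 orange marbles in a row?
20! / (6! × 4! × 5! × 5!) = 9777287520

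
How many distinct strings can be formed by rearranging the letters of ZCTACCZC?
8! / (1! × 1! × 4! × 2!) = 840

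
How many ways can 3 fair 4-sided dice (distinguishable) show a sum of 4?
Coefficient of x^4 in (x + x² + ... + x^4)^3. By inclusion-exclusion on dice exceeding 4: Σ_j (-1)^j C(3,j)·C(4-1-4j, 2) = C(3,0)·C(3,2) = 1·3 = 3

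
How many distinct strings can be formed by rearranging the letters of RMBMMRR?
7! / (3! × 3! × 1!) = 140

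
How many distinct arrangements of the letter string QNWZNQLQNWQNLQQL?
16! / (4! × 2! × 6! × 3! × 1!) = 100900800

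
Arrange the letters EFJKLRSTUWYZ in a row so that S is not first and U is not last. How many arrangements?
By inclusion-exclusion: 12! - 2×(12-1)! + (12-2)! = 479001600 - 79833600 + 3628800 = 402796800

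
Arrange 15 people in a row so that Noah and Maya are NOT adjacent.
Total - adjacent = 15! - (15-1)!×2 = 1307674368000 - 174356582400 = 1133317785600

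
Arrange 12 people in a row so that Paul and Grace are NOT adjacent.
Total - adjacent = 12! - (12-1)!×2 = 479001600 - 79833600 = 399168000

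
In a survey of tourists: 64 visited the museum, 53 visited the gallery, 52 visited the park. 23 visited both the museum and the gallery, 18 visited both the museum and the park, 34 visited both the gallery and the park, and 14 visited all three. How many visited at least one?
|A∪B∪C| = 64+53+52-23-18-34+14 = 108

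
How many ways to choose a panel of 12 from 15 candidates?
C(15,12) = 15!/(12!×3!) = 455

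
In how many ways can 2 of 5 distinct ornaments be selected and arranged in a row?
P(5,2) = 5!/(5-2)! = 20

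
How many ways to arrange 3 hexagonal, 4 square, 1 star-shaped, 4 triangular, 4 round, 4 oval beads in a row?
20! / (3! × 4! × 1! × 4! × 4! × 4!) = 1222160940000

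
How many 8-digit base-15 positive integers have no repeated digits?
First digit: 14 choices (nonzero). Then descending: 14 × 14 × 13 × 12 × 11 × 10 × 9 × 8 = 242161920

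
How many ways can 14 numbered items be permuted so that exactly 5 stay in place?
Choose the 5 fixed points C(14,5) = 2002, derange the rest: !9 = Σ_{j=0}^{9} (-1)^j·9!/j! = 362880 - 362880 + 181440 - 60480 + 15120 - 3024 + 504 - 72 + 9 - 1 = 133496. Product = 2002 × 133496 = 267258992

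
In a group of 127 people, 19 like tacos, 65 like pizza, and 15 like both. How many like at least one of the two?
|A∪B| = |A| + |B| - |A∩B| = 19 + 65 - 15 = 69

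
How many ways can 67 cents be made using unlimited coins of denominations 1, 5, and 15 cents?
Coefficient of x^67 in 1/(1-x^1) · 1/(1-x^5) · 1/(1-x^15). Case on j = number of 15-cent coins (j = 0..4); remainder r = 67 - 15j is made from {1,5} in ⌊r/5⌋+1 ways. r = 67, 52, 37, 22, 7 → 14 + 11 + 8 + 5 + 2 = 40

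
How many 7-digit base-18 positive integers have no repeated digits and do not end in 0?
Last digit: 17 nonzero choices. First digit: 16 (nonzero, ≠last). Middle 5: P(16,5) = 524160. Total = 142571520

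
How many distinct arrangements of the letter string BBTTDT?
6! / (3! × 1! × 2!) = 60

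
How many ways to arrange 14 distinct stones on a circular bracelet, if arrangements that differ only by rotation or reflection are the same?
(14-1)!/2 = 6227020800/2 = 3113510400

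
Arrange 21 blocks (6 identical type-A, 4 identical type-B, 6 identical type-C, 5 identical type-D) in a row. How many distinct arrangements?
21! / (6! × 4! × 6! × 5!) = 34220506320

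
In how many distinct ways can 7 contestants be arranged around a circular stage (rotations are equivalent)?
Circular: fix one position, arrange the rest. (7-1)! = 720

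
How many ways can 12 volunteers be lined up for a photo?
12! = 479001600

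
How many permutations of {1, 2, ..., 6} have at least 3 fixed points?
Exactly j fixed points: C(6,j)·!(6-j); sum over j ≥ 3 (derangement numbers via !m = (m-1)·(!(m-1) + !(m-2)): !0..!3 = 1, 0, 1, 2). Σ_{j=3}^{6} C(6,j)·!(6-j) = C(6,3)·!3 + C(6,4)·!2 + C(6,5)·!1 + C(6,6)·!0 = 20·2 + 15·1 + 6·0 + 1·1 = 56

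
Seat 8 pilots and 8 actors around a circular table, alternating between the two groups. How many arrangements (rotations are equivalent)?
Fix one of the pilots: (8-1)! ways for the remaining pilots, × 8! ways for the actors = 5040 × 40320 = 203212800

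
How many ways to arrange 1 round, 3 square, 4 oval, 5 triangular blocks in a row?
13! / (1! × 3! × 4! × 5!) = 360360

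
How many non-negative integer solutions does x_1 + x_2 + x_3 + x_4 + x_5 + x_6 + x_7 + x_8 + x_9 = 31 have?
C(31+9-1, 9-1) = C(39, 8) = 61523748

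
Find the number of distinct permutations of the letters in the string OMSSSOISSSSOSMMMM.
17! / (1! × 3! × 8! × 5!) = 12252240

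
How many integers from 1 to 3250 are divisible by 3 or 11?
⌊3250/3⌋ + ⌊3250/11⌋ - ⌊3250/33⌋ = 1083 + 295 - 98 = 1280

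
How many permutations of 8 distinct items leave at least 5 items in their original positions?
Exactly j fixed points: C(8,j)·!(8-j); sum over j ≥ 5 (derangement numbers via !m = (m-1)·(!(m-1) + !(m-2)): !0..!3 = 1, 0, 1, 2). Σ_{j=5}^{8} C(8,j)·!(8-j) = C(8,5)·!3 + C(8,6)·!2 + C(8,7)·!1 + C(8,8)·!0 = 56·2 + 28·1 + 8·0 + 1·1 = 141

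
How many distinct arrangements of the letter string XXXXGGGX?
8! / (5! × 3!) = 56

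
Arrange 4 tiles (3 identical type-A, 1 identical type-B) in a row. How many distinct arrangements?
4! / (3! × 1!) = 4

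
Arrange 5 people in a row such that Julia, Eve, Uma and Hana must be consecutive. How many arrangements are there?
Treat the 4 as one block: (5-4+1)! × 4! = 2 × 24 = 48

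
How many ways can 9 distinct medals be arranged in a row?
9! = 362880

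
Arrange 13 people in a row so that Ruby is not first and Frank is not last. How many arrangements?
By inclusion-exclusion: 13! - 2×(13-1)! + (13-2)! = 6227020800 - 958003200 + 39916800 = 5308934400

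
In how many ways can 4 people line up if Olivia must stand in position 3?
Fix one position: (4-1)! = 6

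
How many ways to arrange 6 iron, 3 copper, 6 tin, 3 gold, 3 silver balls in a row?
21! / (6! × 3! × 6! × 3! × 3!) = 456273417600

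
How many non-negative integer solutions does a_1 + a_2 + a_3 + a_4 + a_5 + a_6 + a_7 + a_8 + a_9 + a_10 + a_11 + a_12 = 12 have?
C(12+12-1, 12-1) = C(23, 11) = 1352078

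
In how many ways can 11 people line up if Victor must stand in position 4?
Fix one position: (11-1)! = 3628800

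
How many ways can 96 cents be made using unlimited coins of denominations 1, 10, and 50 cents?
Coefficient of x^96 in 1/(1-x^1) · 1/(1-x^10) · 1/(1-x^50). Case on j = number of 50-cent coins (j = 0..1); remainder r = 96 - 50j is made from {1,10} in ⌊r/10⌋+1 ways. r = 96, 46 → 10 + 5 = 15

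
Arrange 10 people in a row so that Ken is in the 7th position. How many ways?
Fix one position: (10-1)! = 362880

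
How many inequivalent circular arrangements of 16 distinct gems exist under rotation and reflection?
(16-1)!/2 = 1307674368000/2 = 653837184000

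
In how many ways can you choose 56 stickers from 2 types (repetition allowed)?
C(56+2-1, 2-1) = C(57, 1) = 57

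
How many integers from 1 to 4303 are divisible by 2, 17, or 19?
⌊4303/2⌋+⌊4303/17⌋+⌊4303/19⌋ - ⌊4303/34⌋-⌊4303/38⌋-⌊4303/323⌋ + ⌊4303/646⌋ = 2151+253+226 - 126-113-13 + 6 = 2384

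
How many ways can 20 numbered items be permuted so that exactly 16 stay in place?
Choose the 16 fixed points C(20,16) = 4845, derange the rest: !4 = Σ_{j=0}^{4} (-1)^j·4!/j! = 24 - 24 + 12 - 4 + 1 = 9. Product = 4845 × 9 = 43605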